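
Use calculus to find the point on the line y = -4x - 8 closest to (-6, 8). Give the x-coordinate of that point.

-70/17

Minimize D(x)^2 = (x + 6)^2 + (-4x - 16)^2.
d/dx[D^2] = 2(x + 6) + 2·(-4)·(-4x - 16) = 0 ⇒ x = -70/17.
Then y = 144/17 and the distance is √(64/17) ≈ 1.9403.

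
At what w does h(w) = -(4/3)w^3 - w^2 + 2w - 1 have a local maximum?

h'(w) = -4w^2 - 2w + 2. Setting h'(w) = 0 gives w ∈ {-1, 1/2}.
h''(w) = -8w - 2. h''(-1) = 6 > 0 ⇒ local minimum; h''(1/2) = -6 < 0 ⇒ local maximum.
So the local maximum value is h(1/2) = -5/12.

1/2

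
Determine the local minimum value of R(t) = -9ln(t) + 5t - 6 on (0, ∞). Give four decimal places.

-2.2901

R'(t) = -9/t + 5 = 0 gives t = 9/5.
R''(t) = 9/t², which is positive for t > 0, so this is a local minimum.
R(9/5) = -9·ln(9/5) + 9 - 6 ≈ -2.2901.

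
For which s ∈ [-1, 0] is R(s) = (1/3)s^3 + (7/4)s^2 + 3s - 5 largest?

0

R'(s) = s^2 + (7/2)s + 3, which has no zeros in [-1, 0].
Evaluating at the critical points and endpoints: R(-1) = -79/12, R(0) = -5.
The maximum over the interval is -5, attained at s = 0.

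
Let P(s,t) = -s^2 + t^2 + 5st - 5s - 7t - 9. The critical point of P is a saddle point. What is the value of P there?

∂P/∂s = -2s + 5t - 5 = 0 and ∂P/∂t = 5s + 2t - 7 = 0, so (s, t) = (25/29, 39/29).
The Hessian has P_{ss} = -2, P_{tt} = 2, P_{st} = 5, giving D = -29 < 0, so the point is a saddle point.
P(25/29, 39/29) = -460/29.

-460/29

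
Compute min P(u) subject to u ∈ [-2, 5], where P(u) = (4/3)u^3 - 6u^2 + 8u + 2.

The derivative is 4u^2 - 12u + 8, which vanishes at u = 1 and u = 2.
Candidates: P(-2) = -146/3; P(1) = 16/3; P(2) = 14/3; P(5) = 176/3.
The minimum over the interval is -146/3, attained at u = -2.

-146/3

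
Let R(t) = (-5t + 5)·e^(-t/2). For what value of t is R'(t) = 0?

3

R'(t) = (-5)·e^(-t/2) + (-5t + 5)·(-1/2)·e^(-t/2) = ((5/2)t - 15/2)·e^(-t/2). Since e^(-t/2) > 0, the only critical point is t = 3.
R''(3) has the same sign as 5/2 > 0, so this is a local minimum.
R(3) = (-10)·e^(-3/2) ≈ -2.2313.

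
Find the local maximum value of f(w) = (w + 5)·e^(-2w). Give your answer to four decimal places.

4051.5420

Differentiating with the product rule gives f'(w) = (-2w - 9)·e^(-2w). Since e^(-2w) > 0, the only critical point is w = -9/2.
f''(-9/2) has the same sign as -2 < 0, so this is a local maximum.
f(-9/2) = (1/2)·e^(9) ≈ 4051.5420.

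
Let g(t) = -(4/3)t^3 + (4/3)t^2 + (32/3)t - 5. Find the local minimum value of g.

-1109/81

g'(t) = -4t^2 + (8/3)t + 32/3 = 0 at t = -4/3, 2.
Second-derivative test with g''(t) = -8t + 8/3: g''(-4/3) = 40/3 > 0 ⇒ local minimum; g''(2) = -40/3 < 0 ⇒ local maximum.
Thus g has its local minimum at t = -4/3, with value -1109/81.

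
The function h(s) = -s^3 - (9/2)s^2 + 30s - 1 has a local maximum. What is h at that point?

33

Critical points: h'(s) = -3s^2 - 9s + 30 vanishes at s = -5, 2.
h''(s) = -6s - 9. h''(-5) = 21 > 0 ⇒ local minimum; h''(2) = -21 < 0 ⇒ local maximum.
Thus h has its local maximum at s = 2, with value 33.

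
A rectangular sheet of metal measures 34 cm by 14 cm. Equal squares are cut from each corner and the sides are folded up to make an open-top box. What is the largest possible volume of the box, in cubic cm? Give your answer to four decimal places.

672.2679

With cut size x, the volume is V(x) = x(34 − 2x)(14 − 2x) for 0 < x < 7.
V'(x) = 12x^2 − 192x + 476. Setting V'(x) = 0 gives x ≈ 3.0671 (the root in (0, 7)).
V''(x) = 24x − 192 is negative there, so this is the maximum; V ≈ 672.2679.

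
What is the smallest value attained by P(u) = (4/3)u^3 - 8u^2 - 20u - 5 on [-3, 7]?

Differentiating, P'(u) = 4u^2 - 16u - 20; which vanishes at u = -1 and u = 5.
Candidates: P(-3) = -53; P(-1) = 17/3; P(5) = -415/3; P(7) = -239/3.
The minimum over the interval is -415/3, attained at u = 5.

-415/3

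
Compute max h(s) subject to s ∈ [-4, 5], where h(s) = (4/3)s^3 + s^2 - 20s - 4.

The derivative is 4s^2 + 2s - 20, which vanishes at s = -5/2 and s = 2.
Compare values at every candidate in [-4, 5]: h(-4) = 20/3, h(-5/2) = 377/12, h(2) = -88/3, h(5) = 263/3.
The maximum over the interval is 263/3, attained at s = 5.

263/3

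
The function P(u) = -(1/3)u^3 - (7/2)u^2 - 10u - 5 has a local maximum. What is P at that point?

P'(u) = -u^2 - 7u - 10 = 0 at u = -5, -2.
Second-derivative test with P''(u) = -2u - 7: P''(-5) = 3 > 0 ⇒ local minimum; P''(-2) = -3 < 0 ⇒ local maximum.
So the local maximum value is P(-2) = 11/3.

11/3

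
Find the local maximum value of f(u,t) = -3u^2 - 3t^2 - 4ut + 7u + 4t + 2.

123/20

∂f/∂u = -6u - 4t + 7 = 0 and ∂f/∂t = -4u - 6t + 4 = 0, so (u, t) = (13/10, -1/5).
The Hessian has f_{uu} = -6, f_{tt} = -6, f_{ut} = -4, giving D = 20 > 0 with f_{uu} < 0, so the point is a local maximum.
f(13/10, -1/5) = 123/20.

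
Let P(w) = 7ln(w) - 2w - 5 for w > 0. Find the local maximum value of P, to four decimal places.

P'(w) = 7/w − 2 = 0 gives w = 7/2.
P''(w) = -7/w², which is negative for w > 0, so this is a local maximum.
P(7/2) = 7·ln(7/2) - 7 - 5 ≈ -3.2307.

-3.2307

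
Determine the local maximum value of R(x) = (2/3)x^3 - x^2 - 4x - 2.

1/3

Critical points: R'(x) = 2x^2 - 2x - 4 vanishes at x = -1, 2.
Since R''(x) = 4x - 2, we get R''(-1) = -6 < 0 ⇒ local maximum; R''(2) = 6 > 0 ⇒ local minimum.
So the local maximum value is R(-1) = 1/3.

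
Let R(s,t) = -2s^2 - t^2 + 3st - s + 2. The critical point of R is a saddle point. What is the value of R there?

∂R/∂s = -4s + 3t - 1 = 0 and ∂R/∂t = 3s - 2t = 0, so (s, t) = (2, 3).
The Hessian has R_{ss} = -4, R_{tt} = -2, R_{st} = 3, giving D = -1 < 0, so the point is a saddle point.
R(2, 3) = 1.

1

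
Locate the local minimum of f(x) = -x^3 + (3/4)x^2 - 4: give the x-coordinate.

0

Critical points: f'(x) = -3x^2 + (3/2)x vanishes at x = 0, 1/2.
Since f''(x) = -6x + 3/2, we get f''(0) = 3/2 > 0 ⇒ local minimum; f''(1/2) = -3/2 < 0 ⇒ local maximum.
So the local minimum value is f(0) = -4.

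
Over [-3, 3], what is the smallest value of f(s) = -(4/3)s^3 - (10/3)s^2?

Differentiating, f'(s) = -4s^2 - (20/3)s; which vanishes at s = -5/3 and s = 0.
Compare values at every candidate in [-3, 3]: f(-3) = 6, f(-5/3) = -250/81, f(0) = 0, f(3) = -66.
So the minimum is f(3) = -66.

-66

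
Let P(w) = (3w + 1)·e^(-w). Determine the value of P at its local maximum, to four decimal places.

1.5403

Differentiating with the product rule gives P'(w) = (-3w + 2)·e^(-w). Since e^(-w) > 0, the only critical point is w = 2/3.
P''(2/3) has the same sign as -3 < 0, so this is a local maximum.
P(2/3) = (3)·e^(-2/3) ≈ 1.5403.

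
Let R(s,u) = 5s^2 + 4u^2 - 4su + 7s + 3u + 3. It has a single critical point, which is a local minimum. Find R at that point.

-133/64

∂R/∂s = 10s - 4u + 7 = 0 and ∂R/∂u = -4s + 8u + 3 = 0, so (s, u) = (-17/16, -29/32).
The Hessian has R_{ss} = 10, R_{uu} = 8, R_{su} = -4, giving D = 64 > 0 with R_{ss} > 0, so the point is a local minimum.
R(-17/16, -29/32) = -133/64.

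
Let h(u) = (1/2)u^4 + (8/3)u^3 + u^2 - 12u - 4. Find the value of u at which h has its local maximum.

h'(u) = 2u^3 + 8u^2 + 2u - 12. Setting h'(u) = 0 gives u ∈ {-3, -2, 1}.
h''(u) = 6u^2 + 16u + 2. h''(-3) = 8 > 0 ⇒ local minimum; h''(-2) = -6 < 0 ⇒ local maximum; h''(1) = 24 > 0 ⇒ local minimum.
The local maximum is h(-2) = 32/3.

-2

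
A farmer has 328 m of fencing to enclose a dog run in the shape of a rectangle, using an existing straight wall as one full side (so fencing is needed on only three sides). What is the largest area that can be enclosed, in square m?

13448

Let the sides perpendicular to the wall have length x and the parallel side y, so 2x + y = 328 and the area is A = xy = x(328 − 2x).
A'(x) = 328 − 4x = 0 gives x = 82, and A''(x) = −4 < 0 confirms a maximum.
Then y = 328 − 2·82 = 164 and A = 13448.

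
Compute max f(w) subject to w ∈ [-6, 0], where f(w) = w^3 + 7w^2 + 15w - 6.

The derivative is 3w^2 + 14w + 15, which vanishes at w = -3 and w = -5/3.
Candidates: f(-6) = -60; f(-3) = -15; f(-5/3) = -437/27; f(0) = -6.
Hence the absolute maximum is -6 at w = 0.

-6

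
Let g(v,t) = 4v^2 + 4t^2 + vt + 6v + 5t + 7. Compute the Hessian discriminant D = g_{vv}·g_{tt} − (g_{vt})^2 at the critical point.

63

∂g/∂v = 8v + t + 6 = 0 and ∂g/∂t = v + 8t + 5 = 0, so (v, t) = (-43/63, -34/63).
The Hessian has g_{vv} = 8, g_{tt} = 8, g_{vt} = 1, giving D = 63 > 0 with g_{vv} > 0, so the point is a local minimum.
D = (8)·(8) − (1)^2 = 63.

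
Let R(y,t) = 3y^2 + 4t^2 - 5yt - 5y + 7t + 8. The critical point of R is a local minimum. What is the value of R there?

∂R/∂y = 6y - 5t - 5 = 0 and ∂R/∂t = -5y + 8t + 7 = 0, so (y, t) = (5/23, -17/23).
The Hessian has R_{yy} = 6, R_{tt} = 8, R_{yt} = -5, giving D = 23 > 0 with R_{yy} > 0, so the point is a local minimum.
R(5/23, -17/23) = 112/23.

112/23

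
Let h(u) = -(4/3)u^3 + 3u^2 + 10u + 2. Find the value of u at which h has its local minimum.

-1

Critical points: h'(u) = -4u^2 + 6u + 10 vanishes at u = -1, 5/2.
Second-derivative test with h''(u) = -8u + 6: h''(-1) = 14 > 0 ⇒ local minimum; h''(5/2) = -14 < 0 ⇒ local maximum.
The local minimum is h(-1) = -11/3.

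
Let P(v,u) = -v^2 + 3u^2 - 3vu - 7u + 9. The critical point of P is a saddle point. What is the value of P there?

∂P/∂v = -2v - 3u = 0 and ∂P/∂u = -3v + 6u - 7 = 0, so (v, u) = (-1, 2/3).
The Hessian has P_{vv} = -2, P_{uu} = 6, P_{vu} = -3, giving D = -21 < 0, so the point is a saddle point.
P(-1, 2/3) = 20/3.

20/3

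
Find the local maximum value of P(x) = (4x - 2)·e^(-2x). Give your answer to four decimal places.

P'(x) = 4·e^(-2x) + (4x - 2)·(-2)·e^(-2x) = (-8x + 8)·e^(-2x). Since e^(-2x) > 0, the only critical point is x = 1.
P''(1) has the same sign as -8 < 0, so this is a local maximum.
P(1) = (2)·e^(-2) ≈ 0.2707.

0.2707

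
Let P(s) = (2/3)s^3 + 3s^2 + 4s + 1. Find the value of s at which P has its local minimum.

-1

P'(s) = 2s^2 + 6s + 4. Setting P'(s) = 0 gives s ∈ {-2, -1}.
P''(s) = 4s + 6. P''(-2) = -2 < 0 ⇒ local maximum; P''(-1) = 2 > 0 ⇒ local minimum.
So the local minimum value is P(-1) = -2/3.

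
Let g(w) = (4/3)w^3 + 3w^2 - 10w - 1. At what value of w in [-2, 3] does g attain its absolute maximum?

Differentiating, g'(w) = 4w^2 + 6w - 10; whose only zero in [-2, 3] is w = 1.
Compare values at every candidate in [-2, 3]: g(-2) = 61/3, g(1) = -20/3, g(3) = 32.
So the maximum is g(3) = 32.

3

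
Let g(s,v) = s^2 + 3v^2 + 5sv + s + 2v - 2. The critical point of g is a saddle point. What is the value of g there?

-29/13

∂g/∂s = 2s + 5v + 1 = 0 and ∂g/∂v = 5s + 6v + 2 = 0, so (s, v) = (-4/13, -1/13).
The Hessian has g_{ss} = 2, g_{vv} = 6, g_{sv} = 5, giving D = -13 < 0, so the point is a saddle point.
g(-4/13, -1/13) = -29/13.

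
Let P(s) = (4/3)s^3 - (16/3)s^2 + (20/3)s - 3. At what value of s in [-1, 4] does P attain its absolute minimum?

The derivative is 4s^2 - (32/3)s + 20/3, which vanishes at s = 1 and s = 5/3.
Candidates: P(-1) = -49/3,  P(1) = -1/3,  P(5/3) = -43/81,  P(4) = 71/3.
So the minimum is P(-1) = -49/3.

-1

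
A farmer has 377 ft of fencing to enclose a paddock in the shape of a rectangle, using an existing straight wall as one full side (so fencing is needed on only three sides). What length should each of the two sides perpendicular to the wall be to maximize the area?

Let the sides perpendicular to the wall have length x and the parallel side y, so 2x + y = 377 and the area is A = xy = x(377 − 2x).
A'(x) = 377 − 4x = 0 gives x = 377/4, and A''(x) = −4 < 0 confirms a maximum.
Then y = 377 − 2·377/4 = 377/2 and A = 142129/8.

377/4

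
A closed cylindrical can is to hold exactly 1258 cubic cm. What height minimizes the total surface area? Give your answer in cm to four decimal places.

With radius r and height h, πr²h = 1258 so h = 1258/(πr²), and S(r) = 2πr² + 2πrh = 2πr² + 2·1258/r.
S'(r) = 4πr − 2·1258/r² = 0 ⇒ r³ = 1258/(2π), so r ≈ 5.8501 and h = 2r ≈ 11.7003.
S''(r) = 4π + 4·1258/r³ > 0, so this is the minimum; S ≈ 645.1118.

11.7003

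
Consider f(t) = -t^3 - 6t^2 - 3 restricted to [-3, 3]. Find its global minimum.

-84

Differentiating, f'(t) = -3t^2 - 12t; whose only zero in [-3, 3] is t = 0.
Candidates: f(-3) = -30, f(0) = -3, f(3) = -84.
Hence the absolute minimum is -84 at t = 3.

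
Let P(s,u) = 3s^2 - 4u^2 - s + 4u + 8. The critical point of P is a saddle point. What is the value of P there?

∂P/∂s = 6s - 1 = 0 and ∂P/∂u = -8u + 4 = 0, so (s, u) = (1/6, 1/2).
The Hessian has P_{ss} = 6, P_{uu} = -8, P_{su} = 0, giving D = -48 < 0, so the point is a saddle point.
P(1/6, 1/2) = 107/12.

107/12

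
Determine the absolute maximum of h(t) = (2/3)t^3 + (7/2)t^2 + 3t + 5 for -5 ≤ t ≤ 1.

The derivative is 2t^2 + 7t + 3, which vanishes at t = -3 and t = -1/2.
Evaluating at the critical points and endpoints: h(-5) = -35/6; h(-3) = 19/2; h(-1/2) = 103/24; h(1) = 73/6.
The maximum over the interval is 73/6, attained at t = 1.

73/6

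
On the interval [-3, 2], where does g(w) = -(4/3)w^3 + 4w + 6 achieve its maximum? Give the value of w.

-3

The derivative is -4w^2 + 4, which vanishes at w = -1 and w = 1.
Compare values at every candidate in [-3, 2]: g(-3) = 30, g(-1) = 10/3, g(1) = 26/3, g(2) = 10/3.
The maximum over the interval is 30, attained at w = -3.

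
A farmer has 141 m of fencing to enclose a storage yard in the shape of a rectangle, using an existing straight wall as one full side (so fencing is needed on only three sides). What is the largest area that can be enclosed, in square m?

Let the sides perpendicular to the wall have length x and the parallel side y, so 2x + y = 141 and the area is A = xy = x(141 − 2x).
A'(x) = 141 − 4x = 0 gives x = 141/4, and A''(x) = −4 < 0 confirms a maximum.
Then y = 141 − 2·141/4 = 141/2 and A = 19881/8.

19881/8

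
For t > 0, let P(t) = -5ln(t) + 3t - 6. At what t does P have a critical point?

5/3

P'(t) = -5/t + 3 = 0 gives t = 5/3.
P''(t) = 5/t², which is positive for t > 0, so this is a local minimum.
P(5/3) = -5·ln(5/3) + 5 - 6 ≈ -3.5541.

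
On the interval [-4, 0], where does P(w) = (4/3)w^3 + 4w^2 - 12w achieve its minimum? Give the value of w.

0

Differentiating, P'(w) = 4w^2 + 8w - 12; whose only zero in [-4, 0] is w = -3.
Candidates: P(-4) = 80/3,  P(-3) = 36,  P(0) = 0.
So the minimum is P(0) = 0.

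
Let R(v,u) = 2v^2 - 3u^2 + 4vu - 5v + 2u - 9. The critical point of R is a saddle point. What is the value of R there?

∂R/∂v = 4v + 4u - 5 = 0 and ∂R/∂u = 4v - 6u + 2 = 0, so (v, u) = (11/20, 7/10).
The Hessian has R_{vv} = 4, R_{uu} = -6, R_{vu} = 4, giving D = -40 < 0, so the point is a saddle point.
R(11/20, 7/10) = -387/40.

-387/40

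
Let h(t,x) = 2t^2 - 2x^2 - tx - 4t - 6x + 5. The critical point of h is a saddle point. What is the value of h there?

149/17

∂h/∂t = 4t - x - 4 = 0 and ∂h/∂x = -t - 4x - 6 = 0, so (t, x) = (10/17, -28/17).
The Hessian has h_{tt} = 4, h_{xx} = -4, h_{tx} = -1, giving D = -17 < 0, so the point is a saddle point.
h(10/17, -28/17) = 149/17.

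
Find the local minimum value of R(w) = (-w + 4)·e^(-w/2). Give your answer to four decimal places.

By the product rule, R'(w) = ((1/2)w - 3)·e^(-w/2). Since e^(-w/2) > 0, the only critical point is w = 6.
R''(6) has the same sign as 1/2 > 0, so this is a local minimum.
R(6) = (-2)·e^(-3) ≈ -0.0996.

-0.0996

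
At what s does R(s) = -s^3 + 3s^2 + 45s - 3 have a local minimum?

R'(s) = -3s^2 + 6s + 45 = 0 at s = -3, 5.
Second-derivative test with R''(s) = -6s + 6: R''(-3) = 24 > 0 ⇒ local minimum; R''(5) = -24 < 0 ⇒ local maximum.
So the local minimum value is R(-3) = -84.

-3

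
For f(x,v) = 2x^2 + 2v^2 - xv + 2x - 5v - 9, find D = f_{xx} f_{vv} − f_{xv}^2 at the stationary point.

15

∂f/∂x = 4x - v + 2 = 0 and ∂f/∂v = -x + 4v - 5 = 0, so (x, v) = (-1/5, 6/5).
The Hessian has f_{xx} = 4, f_{vv} = 4, f_{xv} = -1, giving D = 15 > 0 with f_{xx} > 0, so the point is a local minimum.
D = (4)·(4) − (-1)^2 = 15.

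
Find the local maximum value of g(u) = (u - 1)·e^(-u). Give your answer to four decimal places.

0.1353

By the product rule, g'(u) = (-u + 2)·e^(-u). Since e^(-u) > 0, the only critical point is u = 2.
g''(2) has the same sign as -1 < 0, so this is a local maximum.
g(2) = (1)·e^(-2) ≈ 0.1353.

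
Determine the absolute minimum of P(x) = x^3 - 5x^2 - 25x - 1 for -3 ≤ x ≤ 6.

The derivative is 3x^2 - 10x - 25, which vanishes at x = -5/3 and x = 5.
Evaluating at the critical points and endpoints: P(-3) = 2, P(-5/3) = 598/27, P(5) = -126, P(6) = -115.
The minimum over the interval is -126, attained at x = 5.

-126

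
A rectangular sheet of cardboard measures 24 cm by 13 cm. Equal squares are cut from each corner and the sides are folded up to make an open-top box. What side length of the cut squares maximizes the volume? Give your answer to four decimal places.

With cut size x, the volume is V(x) = x(24 − 2x)(13 − 2x) for 0 < x < 6.5.
V'(x) = 12x^2 − 148x + 312. Setting V'(x) = 0 gives x ≈ 2.6986 (the root in (0, 6.5)).
V''(x) = 24x − 148 is negative there, so this is the maximum; V ≈ 381.6721.

2.6986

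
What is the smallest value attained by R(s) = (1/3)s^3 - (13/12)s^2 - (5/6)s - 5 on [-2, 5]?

Differentiating, R'(s) = s^2 - (13/6)s - 5/6; which vanishes at s = -1/3 and s = 5/2.
Compare values at every candidate in [-2, 5]: R(-2) = -31/3; R(-1/3) = -1573/324; R(5/2) = -415/48; R(5) = 65/12.
The minimum over the interval is -31/3, attained at s = -2.

-31/3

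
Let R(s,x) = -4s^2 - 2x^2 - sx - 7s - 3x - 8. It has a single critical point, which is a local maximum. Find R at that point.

∂R/∂s = -8s - x - 7 = 0 and ∂R/∂x = -s - 4x - 3 = 0, so (s, x) = (-25/31, -17/31).
The Hessian has R_{ss} = -8, R_{xx} = -4, R_{sx} = -1, giving D = 31 > 0 with R_{ss} < 0, so the point is a local maximum.
R(-25/31, -17/31) = -135/31.

-135/31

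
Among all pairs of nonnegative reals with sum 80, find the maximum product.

With x + y = 80, the product is P(x) = x(80 − x).
P'(x) = 80 − 2x = 0 gives x = 40; P'' = −2 < 0, so this is the maximum.
P = 40·40 = 1600.

1600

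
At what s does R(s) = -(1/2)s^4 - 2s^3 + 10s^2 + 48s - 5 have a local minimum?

-2

R'(s) = -2s^3 - 6s^2 + 20s + 48 = 0 at s = -4, -2, 3.
Since R''(s) = -6s^2 - 12s + 20, we get R''(-4) = -28 < 0 ⇒ local maximum; R''(-2) = 20 > 0 ⇒ local minimum; R''(3) = -70 < 0 ⇒ local maximum.
Thus R has its local minimum at s = -2, with value -53.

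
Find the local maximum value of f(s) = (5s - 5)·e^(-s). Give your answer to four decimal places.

f'(s) = 5·e^(-s) + (5s - 5)·(-1)·e^(-s) = (-5s + 10)·e^(-s). Since e^(-s) > 0, the only critical point is s = 2.
f''(2) has the same sign as -5 < 0, so this is a local maximum.
f(2) = (5)·e^(-2) ≈ 0.6767.

0.6767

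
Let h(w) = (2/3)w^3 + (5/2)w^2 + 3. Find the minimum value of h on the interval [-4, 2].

h'(w) = 2w^2 + 5w, which vanishes at w = -5/2 and w = 0.
Candidates: h(-4) = 1/3; h(-5/2) = 197/24; h(0) = 3; h(2) = 55/3.
Hence the absolute minimum is 1/3 at w = -4.

1/3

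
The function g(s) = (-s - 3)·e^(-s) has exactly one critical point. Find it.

-2

By the product rule, g'(s) = (s + 2)·e^(-s). Since e^(-s) > 0, the only critical point is s = -2.
g''(-2) has the same sign as 1 > 0, so this is a local minimum.
g(-2) = (-1)·e^(2) ≈ -7.3891.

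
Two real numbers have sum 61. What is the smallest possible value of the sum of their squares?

3721/2

With a + b = 61, a^2 + b^2 = a^2 + (61 − a)^2.
The derivative 2a − 2(61 − a) = 4a − 122 vanishes at a = 61/2; second derivative 4 > 0, a minimum.
The minimum is 2·(61/2)^2 = 3721/2.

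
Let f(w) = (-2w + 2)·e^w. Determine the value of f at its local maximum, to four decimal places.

f'(w) = (-2)·e^w + (-2w + 2)·1·e^w = (-2w)·e^w. Since e^w > 0, the only critical point is w = 0.
f''(0) has the same sign as -2 < 0, so this is a local maximum.
f(0) = (2)·e^(0) ≈ 2.0000.

2.0000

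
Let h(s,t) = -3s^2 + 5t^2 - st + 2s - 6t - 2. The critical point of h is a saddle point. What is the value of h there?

∂h/∂s = -6s - t + 2 = 0 and ∂h/∂t = -s + 10t - 6 = 0, so (s, t) = (14/61, 38/61).
The Hessian has h_{ss} = -6, h_{tt} = 10, h_{st} = -1, giving D = -61 < 0, so the point is a saddle point.
h(14/61, 38/61) = -222/61.

-222/61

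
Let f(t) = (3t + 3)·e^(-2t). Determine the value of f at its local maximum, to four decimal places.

Differentiating with the product rule gives f'(t) = (-6t - 3)·e^(-2t). Since e^(-2t) > 0, the only critical point is t = -1/2.
f''(-1/2) has the same sign as -6 < 0, so this is a local maximum.
f(-1/2) = (3/2)·e^(1) ≈ 4.0774.

4.0774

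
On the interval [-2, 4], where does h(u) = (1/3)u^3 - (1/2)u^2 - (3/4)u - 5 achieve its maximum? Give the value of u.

Differentiating, h'(u) = u^2 - u - 3/4; which vanishes at u = -1/2 and u = 3/2.
Compare values at every candidate in [-2, 4]: h(-2) = -49/6, h(-1/2) = -115/24, h(3/2) = -49/8, h(4) = 16/3.
Hence the absolute maximum is 16/3 at u = 4.

4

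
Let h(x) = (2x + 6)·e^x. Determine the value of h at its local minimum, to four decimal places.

Differentiating with the product rule gives h'(x) = (2x + 8)·e^x. Since e^x > 0, the only critical point is x = -4.
h''(-4) has the same sign as 2 > 0, so this is a local minimum.
h(-4) = (-2)·e^(-4) ≈ -0.0366.

-0.0366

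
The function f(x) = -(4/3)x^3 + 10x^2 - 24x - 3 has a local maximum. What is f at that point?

f'(x) = -4x^2 + 20x - 24. Setting f'(x) = 0 gives x ∈ {2, 3}.
Since f''(x) = -8x + 20, we get f''(2) = 4 > 0 ⇒ local minimum; f''(3) = -4 < 0 ⇒ local maximum.
Thus f has its local maximum at x = 3, with value -21.

-21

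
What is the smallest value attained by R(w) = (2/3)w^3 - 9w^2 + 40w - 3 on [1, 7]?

86/3

The derivative is 2w^2 - 18w + 40, which vanishes at w = 4 and w = 5.
Compare values at every candidate in [1, 7]: R(1) = 86/3; R(4) = 167/3; R(5) = 166/3; R(7) = 194/3.
So the minimum is R(1) = 86/3.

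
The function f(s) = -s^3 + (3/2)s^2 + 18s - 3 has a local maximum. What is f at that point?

f'(s) = -3s^2 + 3s + 18 = 0 at s = -2, 3.
f''(s) = -6s + 3. f''(-2) = 15 > 0 ⇒ local minimum; f''(3) = -15 < 0 ⇒ local maximum.
So the local maximum value is f(3) = 75/2.

75/2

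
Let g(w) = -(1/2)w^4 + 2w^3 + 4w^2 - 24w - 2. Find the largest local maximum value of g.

g'(w) = -2w^3 + 6w^2 + 8w - 24 = 0 at w = -2, 2, 3.
Since g''(w) = -6w^2 + 12w + 8, we get g''(-2) = -40 < 0 ⇒ local maximum; g''(2) = 8 > 0 ⇒ local minimum; g''(3) = -10 < 0 ⇒ local maximum.
Thus g has its largest local maximum at w = -2, with value 38.

38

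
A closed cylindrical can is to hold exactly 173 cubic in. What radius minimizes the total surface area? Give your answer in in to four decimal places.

With radius r and height h, πr²h = 173 so h = 173/(πr²), and S(r) = 2πr² + 2πrh = 2πr² + 2·173/r.
S'(r) = 4πr − 2·173/r² = 0 ⇒ r³ = 173/(2π), so r ≈ 3.0196 and h = 2r ≈ 6.0393.
S''(r) = 4π + 4·173/r³ > 0, so this is the minimum; S ≈ 171.8747.

3.0196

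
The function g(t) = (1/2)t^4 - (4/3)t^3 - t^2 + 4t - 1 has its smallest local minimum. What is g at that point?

-25/6

g'(t) = 2t^3 - 4t^2 - 2t + 4 = 0 at t = -1, 1, 2.
Second-derivative test with g''(t) = 6t^2 - 8t - 2: g''(-1) = 12 > 0 ⇒ local minimum; g''(1) = -4 < 0 ⇒ local maximum; g''(2) = 6 > 0 ⇒ local minimum.
The smallest local minimum is g(-1) = -25/6.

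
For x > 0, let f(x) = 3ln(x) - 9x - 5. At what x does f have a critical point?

f'(x) = 3/x − 9 = 0 gives x = 1/3.
f''(x) = -3/x², which is negative for x > 0, so this is a local maximum.
f(1/3) = 3·ln(1/3) - 3 - 5 ≈ -11.2958.

1/3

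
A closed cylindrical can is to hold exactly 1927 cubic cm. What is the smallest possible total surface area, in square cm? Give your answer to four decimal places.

With radius r and height h, πr²h = 1927 so h = 1927/(πr²), and S(r) = 2πr² + 2πrh = 2πr² + 2·1927/r.
S'(r) = 4πr − 2·1927/r² = 0 ⇒ r³ = 1927/(2π), so r ≈ 6.7437 and h = 2r ≈ 13.4875.
S''(r) = 4π + 4·1927/r³ > 0, so this is the minimum; S ≈ 857.2399.

857.2399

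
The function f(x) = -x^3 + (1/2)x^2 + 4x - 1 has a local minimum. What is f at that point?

f'(x) = -3x^2 + x + 4. Setting f'(x) = 0 gives x ∈ {-1, 4/3}.
Since f''(x) = -6x + 1, we get f''(-1) = 7 > 0 ⇒ local minimum; f''(4/3) = -7 < 0 ⇒ local maximum.
Thus f has its local minimum at x = -1, with value -7/2.

-7/2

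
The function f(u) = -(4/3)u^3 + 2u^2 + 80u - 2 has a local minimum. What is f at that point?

-614/3

f'(u) = -4u^2 + 4u + 80 = 0 at u = -4, 5.
f''(u) = -8u + 4. f''(-4) = 36 > 0 ⇒ local minimum; f''(5) = -36 < 0 ⇒ local maximum.
Thus f has its local minimum at u = -4, with value -614/3.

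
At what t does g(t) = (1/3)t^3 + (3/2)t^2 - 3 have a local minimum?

0

Critical points: g'(t) = t^2 + 3t vanishes at t = -3, 0.
Since g''(t) = 2t + 3, we get g''(-3) = -3 < 0 ⇒ local maximum; g''(0) = 3 > 0 ⇒ local minimum.
Thus g has its local minimum at t = 0, with value -3.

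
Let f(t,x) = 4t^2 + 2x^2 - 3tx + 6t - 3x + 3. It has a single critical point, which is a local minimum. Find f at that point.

15/23

∂f/∂t = 8t - 3x + 6 = 0 and ∂f/∂x = -3t + 4x - 3 = 0, so (t, x) = (-15/23, 6/23).
The Hessian has f_{tt} = 8, f_{xx} = 4, f_{tx} = -3, giving D = 23 > 0 with f_{tt} > 0, so the point is a local minimum.
f(-15/23, 6/23) = 15/23.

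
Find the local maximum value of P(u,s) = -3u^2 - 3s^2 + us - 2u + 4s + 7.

∂P/∂u = -6u + s - 2 = 0 and ∂P/∂s = u - 6s + 4 = 0, so (u, s) = (-8/35, 22/35).
The Hessian has P_{uu} = -6, P_{ss} = -6, P_{us} = 1, giving D = 35 > 0 with P_{uu} < 0, so the point is a local maximum.
P(-8/35, 22/35) = 297/35.

297/35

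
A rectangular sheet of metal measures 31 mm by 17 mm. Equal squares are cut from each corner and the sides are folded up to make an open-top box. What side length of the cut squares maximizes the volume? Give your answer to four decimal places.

3.5186

With cut size x, the volume is V(x) = x(31 − 2x)(17 − 2x) for 0 < x < 8.5.
V'(x) = 12x^2 − 192x + 527. Setting V'(x) = 0 gives x ≈ 3.5186 (the root in (0, 8.5)).
V''(x) = 24x − 192 is negative there, so this is the maximum; V ≈ 840.0185.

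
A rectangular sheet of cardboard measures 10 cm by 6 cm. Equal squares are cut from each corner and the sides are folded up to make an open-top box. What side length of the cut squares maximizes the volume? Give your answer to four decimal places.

1.2137

With cut size x, the volume is V(x) = x(10 − 2x)(6 − 2x) for 0 < x < 3.
V'(x) = 12x^2 − 64x + 60. Setting V'(x) = 0 gives x ≈ 1.2137 (the root in (0, 3)).
V''(x) = 24x − 64 is negative there, so this is the maximum; V ≈ 32.8353.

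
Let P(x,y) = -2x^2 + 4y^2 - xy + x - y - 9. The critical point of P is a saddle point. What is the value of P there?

∂P/∂x = -4x - y + 1 = 0 and ∂P/∂y = -x + 8y - 1 = 0, so (x, y) = (7/33, 5/33).
The Hessian has P_{xx} = -4, P_{yy} = 8, P_{xy} = -1, giving D = -33 < 0, so the point is a saddle point.
P(7/33, 5/33) = -296/33.

-296/33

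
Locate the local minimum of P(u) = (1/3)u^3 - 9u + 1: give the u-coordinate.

3

P'(u) = u^2 - 9 = 0 at u = -3, 3.
Since P''(u) = 2u, we get P''(-3) = -6 < 0 ⇒ local maximum; P''(3) = 6 > 0 ⇒ local minimum.
So the local minimum value is P(3) = -17.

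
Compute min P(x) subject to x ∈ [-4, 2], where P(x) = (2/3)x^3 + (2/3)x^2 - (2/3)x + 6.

-70/3

The derivative is 2x^2 + (4/3)x - 2/3, which vanishes at x = -1 and x = 1/3.
Candidates: P(-4) = -70/3; P(-1) = 20/3; P(1/3) = 476/81; P(2) = 38/3.
So the minimum is P(-4) = -70/3.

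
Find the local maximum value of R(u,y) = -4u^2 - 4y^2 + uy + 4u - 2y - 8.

∂R/∂u = -8u + y + 4 = 0 and ∂R/∂y = u - 8y - 2 = 0, so (u, y) = (10/21, -4/21).
The Hessian has R_{uu} = -8, R_{yy} = -8, R_{uy} = 1, giving D = 63 > 0 with R_{uu} < 0, so the point is a local maximum.
R(10/21, -4/21) = -48/7.

-48/7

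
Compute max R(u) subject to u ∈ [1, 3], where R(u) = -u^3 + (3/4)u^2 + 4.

15/4

R'(u) = -3u^2 + (3/2)u, which has no zeros in [1, 3].
Compare values at every candidate in [1, 3]: R(1) = 15/4, R(3) = -65/4.
The maximum over the interval is 15/4, attained at u = 1.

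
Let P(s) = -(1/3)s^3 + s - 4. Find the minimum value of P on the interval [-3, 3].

Differentiating, P'(s) = -s^2 + 1; which vanishes at s = -1 and s = 1.
Compare values at every candidate in [-3, 3]: P(-3) = 2, P(-1) = -14/3, P(1) = -10/3, P(3) = -10.
Hence the absolute minimum is -10 at s = 3.

-10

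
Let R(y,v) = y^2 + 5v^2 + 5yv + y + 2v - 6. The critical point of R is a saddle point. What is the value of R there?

-31/5

∂R/∂y = 2y + 5v + 1 = 0 and ∂R/∂v = 5y + 10v + 2 = 0, so (y, v) = (0, -1/5).
The Hessian has R_{yy} = 2, R_{vv} = 10, R_{yv} = 5, giving D = -5 < 0, so the point is a saddle point.
R(0, -1/5) = -31/5.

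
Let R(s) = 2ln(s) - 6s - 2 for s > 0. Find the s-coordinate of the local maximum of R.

R'(s) = 2/s − 6 = 0 gives s = 1/3.
R''(s) = -2/s², which is negative for s > 0, so this is a local maximum.
R(1/3) = 2·ln(1/3) - 2 - 2 ≈ -6.1972.

1/3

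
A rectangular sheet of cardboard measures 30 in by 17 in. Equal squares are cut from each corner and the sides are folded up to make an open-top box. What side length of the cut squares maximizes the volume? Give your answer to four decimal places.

With cut size x, the volume is V(x) = x(30 − 2x)(17 − 2x) for 0 < x < 8.5.
V'(x) = 12x^2 − 188x + 510. Setting V'(x) = 0 gives x ≈ 3.4904 (the root in (0, 8.5)).
V''(x) = 24x − 188 is negative there, so this is the maximum; V ≈ 805.0048.

3.4904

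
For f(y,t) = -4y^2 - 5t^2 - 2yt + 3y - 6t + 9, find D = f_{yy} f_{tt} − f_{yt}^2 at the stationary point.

76

∂f/∂y = -8y - 2t + 3 = 0 and ∂f/∂t = -2y - 10t - 6 = 0, so (y, t) = (21/38, -27/38).
The Hessian has f_{yy} = -8, f_{tt} = -10, f_{yt} = -2, giving D = 76 > 0 with f_{yy} < 0, so the point is a local maximum.
D = (-8)·(-10) − (-2)^2 = 76.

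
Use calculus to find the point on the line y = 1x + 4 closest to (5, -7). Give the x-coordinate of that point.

-3

Minimize D(x)^2 = (x - 5)^2 + (x + 11)^2.
d/dx[D^2] = 2(x - 5) + 2·1·(x + 11) = 0 ⇒ x = -3.
Then y = 1 and the distance is √(128) ≈ 11.3137.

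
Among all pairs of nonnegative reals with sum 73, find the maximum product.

With x + y = 73, the product is P(x) = x(73 − x).
P'(x) = 73 − 2x = 0 gives x = 73/2; P'' = −2 < 0, so this is the maximum.
P = 73/2·73/2 = 5329/4.

5329/4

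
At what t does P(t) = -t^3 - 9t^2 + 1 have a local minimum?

-6

Critical points: P'(t) = -3t^2 - 18t vanishes at t = -6, 0.
Since P''(t) = -6t - 18, we get P''(-6) = 18 > 0 ⇒ local minimum; P''(0) = -18 < 0 ⇒ local maximum.
The local minimum is P(-6) = -107.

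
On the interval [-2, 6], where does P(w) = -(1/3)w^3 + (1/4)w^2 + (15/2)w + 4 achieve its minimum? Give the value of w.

The derivative is -w^2 + (1/2)w + 15/2, whose only zero in [-2, 6] is w = 3.
Evaluating at the critical points and endpoints: P(-2) = -22/3, P(3) = 79/4, P(6) = -14.
Hence the absolute minimum is -14 at w = 6.

6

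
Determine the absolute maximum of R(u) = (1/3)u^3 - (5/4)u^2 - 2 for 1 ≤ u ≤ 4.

Differentiating, R'(u) = u^2 - (5/2)u; whose only zero in [1, 4] is u = 5/2.
Candidates: R(1) = -35/12; R(5/2) = -221/48; R(4) = -2/3.
So the maximum is R(4) = -2/3.

-2/3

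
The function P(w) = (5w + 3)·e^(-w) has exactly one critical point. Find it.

2/5

P'(w) = 5·e^(-w) + (5w + 3)·(-1)·e^(-w) = (-5w + 2)·e^(-w). Since e^(-w) > 0, the only critical point is w = 2/5.
P''(2/5) has the same sign as -5 < 0, so this is a local maximum.
P(2/5) = (5)·e^(-2/5) ≈ 3.3516.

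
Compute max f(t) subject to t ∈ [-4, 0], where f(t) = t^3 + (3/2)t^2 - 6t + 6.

The derivative is 3t^2 + 3t - 6, whose only zero in [-4, 0] is t = -2.
Compare values at every candidate in [-4, 0]: f(-4) = -10, f(-2) = 16, f(0) = 6.
Hence the absolute maximum is 16 at t = -2.

16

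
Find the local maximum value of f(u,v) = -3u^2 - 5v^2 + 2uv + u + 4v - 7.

-331/56

∂f/∂u = -6u + 2v + 1 = 0 and ∂f/∂v = 2u - 10v + 4 = 0, so (u, v) = (9/28, 13/28).
The Hessian has f_{uu} = -6, f_{vv} = -10, f_{uv} = 2, giving D = 56 > 0 with f_{uu} < 0, so the point is a local maximum.
f(9/28, 13/28) = -331/56.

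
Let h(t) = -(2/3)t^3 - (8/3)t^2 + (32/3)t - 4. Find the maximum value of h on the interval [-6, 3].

316/81

Differentiating, h'(t) = -2t^2 - (16/3)t + 32/3; which vanishes at t = -4 and t = 4/3.
Compare values at every candidate in [-6, 3]: h(-6) = -20, h(-4) = -140/3, h(4/3) = 316/81, h(3) = -14.
The maximum over the interval is 316/81, attained at t = 4/3.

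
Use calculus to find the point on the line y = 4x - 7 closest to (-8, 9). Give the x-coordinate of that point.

56/17

Minimize D(x)^2 = (x + 8)^2 + (4x - 16)^2.
d/dx[D^2] = 2(x + 8) + 2·4·(4x - 16) = 0 ⇒ x = 56/17.
Then y = 105/17 and the distance is √(2304/17) ≈ 11.6417.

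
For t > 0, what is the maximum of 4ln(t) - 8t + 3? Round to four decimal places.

R'(t) = 4/t − 8 = 0 gives t = 1/2.
R''(t) = -4/t², which is negative for t > 0, so this is a local maximum.
R(1/2) = 4·ln(1/2) - 4 + 3 ≈ -3.7726.

-3.7726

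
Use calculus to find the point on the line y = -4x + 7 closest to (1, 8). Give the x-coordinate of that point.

Minimize D(x)^2 = (x - 1)^2 + (-4x - 1)^2.
d/dx[D^2] = 2(x - 1) + 2·(-4)·(-4x - 1) = 0 ⇒ x = -3/17.
Then y = 131/17 and the distance is √(25/17) ≈ 1.2127.

-3/17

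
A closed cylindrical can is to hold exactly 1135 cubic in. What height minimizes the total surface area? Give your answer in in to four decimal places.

11.3058

With radius r and height h, πr²h = 1135 so h = 1135/(πr²), and S(r) = 2πr² + 2πrh = 2πr² + 2·1135/r.
S'(r) = 4πr − 2·1135/r² = 0 ⇒ r³ = 1135/(2π), so r ≈ 5.6529 and h = 2r ≈ 11.3058.
S''(r) = 4π + 4·1135/r³ > 0, so this is the minimum; S ≈ 602.3447.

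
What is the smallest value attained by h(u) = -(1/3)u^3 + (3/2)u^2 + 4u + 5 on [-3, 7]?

The derivative is -u^2 + 3u + 4, which vanishes at u = -1 and u = 4.
Candidates: h(-3) = 31/2; h(-1) = 17/6; h(4) = 71/3; h(7) = -47/6.
The minimum over the interval is -47/6, attained at u = 7.

-47/6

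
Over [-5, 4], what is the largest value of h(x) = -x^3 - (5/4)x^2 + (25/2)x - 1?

121/4

Differentiating, h'(x) = -3x^2 - (5/2)x + 25/2; which vanishes at x = -5/2 and x = 5/3.
Candidates: h(-5) = 121/4; h(-5/2) = -391/16; h(5/3) = 1267/108; h(4) = -35.
Hence the absolute maximum is 121/4 at x = -5.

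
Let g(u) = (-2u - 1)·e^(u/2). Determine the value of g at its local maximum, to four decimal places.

Differentiating with the product rule gives g'(u) = (-u - 5/2)·e^(u/2). Since e^(u/2) > 0, the only critical point is u = -5/2.
g''(-5/2) has the same sign as -1 < 0, so this is a local maximum.
g(-5/2) = (4)·e^(-5/4) ≈ 1.1460.

1.1460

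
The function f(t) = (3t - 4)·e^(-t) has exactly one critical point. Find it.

f'(t) = 3·e^(-t) + (3t - 4)·(-1)·e^(-t) = (-3t + 7)·e^(-t). Since e^(-t) > 0, the only critical point is t = 7/3.
f''(7/3) has the same sign as -3 < 0, so this is a local maximum.
f(7/3) = (3)·e^(-7/3) ≈ 0.2909.

7/3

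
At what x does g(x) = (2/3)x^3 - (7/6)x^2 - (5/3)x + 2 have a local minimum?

Critical points: g'(x) = 2x^2 - (7/3)x - 5/3 vanishes at x = -1/2, 5/3.
g''(x) = 4x - 7/3. g''(-1/2) = -13/3 < 0 ⇒ local maximum; g''(5/3) = 13/3 > 0 ⇒ local minimum.
So the local minimum value is g(5/3) = -151/162.

5/3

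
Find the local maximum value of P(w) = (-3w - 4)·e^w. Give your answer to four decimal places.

Differentiating with the product rule gives P'(w) = (-3w - 7)·e^w. Since e^w > 0, the only critical point is w = -7/3.
P''(-7/3) has the same sign as -3 < 0, so this is a local maximum.
P(-7/3) = (3)·e^(-7/3) ≈ 0.2909.

0.2909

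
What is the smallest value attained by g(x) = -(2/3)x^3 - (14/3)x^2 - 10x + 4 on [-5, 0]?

4

Differentiating, g'(x) = -2x^2 - (28/3)x - 10; which vanishes at x = -3 and x = -5/3.
Evaluating at the critical points and endpoints: g(-5) = 62/3,  g(-3) = 10,  g(-5/3) = 874/81,  g(0) = 4.
Hence the absolute minimum is 4 at x = 0.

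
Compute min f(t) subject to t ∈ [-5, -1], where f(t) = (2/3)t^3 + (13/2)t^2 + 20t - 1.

The derivative is 2t^2 + 13t + 20, which vanishes at t = -4 and t = -5/2.
Compare values at every candidate in [-5, -1]: f(-5) = -131/6,  f(-4) = -59/3,  f(-5/2) = -499/24,  f(-1) = -91/6.
Hence the absolute minimum is -131/6 at t = -5.

-131/6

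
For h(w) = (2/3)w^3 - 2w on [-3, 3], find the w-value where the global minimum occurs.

-3

h'(w) = 2w^2 - 2, which vanishes at w = -1 and w = 1.
Candidates: h(-3) = -12, h(-1) = 4/3, h(1) = -4/3, h(3) = 12.
The minimum over the interval is -12, attained at w = -3.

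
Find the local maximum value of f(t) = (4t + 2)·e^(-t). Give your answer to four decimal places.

Differentiating with the product rule gives f'(t) = (-4t + 2)·e^(-t). Since e^(-t) > 0, the only critical point is t = 1/2.
f''(1/2) has the same sign as -4 < 0, so this is a local maximum.
f(1/2) = (4)·e^(-1/2) ≈ 2.4261.

2.4261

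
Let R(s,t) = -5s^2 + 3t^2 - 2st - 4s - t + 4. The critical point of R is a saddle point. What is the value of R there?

∂R/∂s = -10s - 2t - 4 = 0 and ∂R/∂t = -2s + 6t - 1 = 0, so (s, t) = (-13/32, 1/32).
The Hessian has R_{ss} = -10, R_{tt} = 6, R_{st} = -2, giving D = -64 < 0, so the point is a saddle point.
R(-13/32, 1/32) = 307/64.

307/64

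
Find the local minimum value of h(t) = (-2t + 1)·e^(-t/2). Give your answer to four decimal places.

-1.1460

By the product rule, h'(t) = (t - 5/2)·e^(-t/2). Since e^(-t/2) > 0, the only critical point is t = 5/2.
h''(5/2) has the same sign as 1 > 0, so this is a local minimum.
h(5/2) = (-4)·e^(-5/4) ≈ -1.1460.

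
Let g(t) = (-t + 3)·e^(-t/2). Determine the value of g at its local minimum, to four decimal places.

Differentiating with the product rule gives g'(t) = ((1/2)t - 5/2)·e^(-t/2). Since e^(-t/2) > 0, the only critical point is t = 5.
g''(5) has the same sign as 1/2 > 0, so this is a local minimum.
g(5) = (-2)·e^(-5/2) ≈ -0.1642.

-0.1642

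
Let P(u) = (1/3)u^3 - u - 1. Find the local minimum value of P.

-5/3

P'(u) = u^2 - 1 = 0 at u = -1, 1.
Since P''(u) = 2u, we get P''(-1) = -2 < 0 ⇒ local maximum; P''(1) = 2 > 0 ⇒ local minimum.
Thus P has its local minimum at u = 1, with value -5/3.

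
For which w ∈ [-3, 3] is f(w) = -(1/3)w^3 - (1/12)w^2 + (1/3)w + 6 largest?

f'(w) = -w^2 - (1/6)w + 1/3, which vanishes at w = -2/3 and w = 1/2.
Evaluating at the critical points and endpoints: f(-3) = 53/4, f(-2/3) = 473/81, f(1/2) = 293/48, f(3) = -11/4.
Hence the absolute maximum is 53/4 at w = -3.

-3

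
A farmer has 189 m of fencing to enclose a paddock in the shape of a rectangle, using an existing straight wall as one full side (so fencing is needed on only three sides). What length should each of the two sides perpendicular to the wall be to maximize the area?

Let the sides perpendicular to the wall have length x and the parallel side y, so 2x + y = 189 and the area is A = xy = x(189 − 2x).
A'(x) = 189 − 4x = 0 gives x = 189/4, and A''(x) = −4 < 0 confirms a maximum.
Then y = 189 − 2·189/4 = 189/2 and A = 35721/8.

189/4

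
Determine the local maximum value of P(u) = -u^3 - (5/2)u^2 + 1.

P'(u) = -3u^2 - 5u = 0 at u = -5/3, 0.
Second-derivative test with P''(u) = -6u - 5: P''(-5/3) = 5 > 0 ⇒ local minimum; P''(0) = -5 < 0 ⇒ local maximum.
So the local maximum value is P(0) = 1.

1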